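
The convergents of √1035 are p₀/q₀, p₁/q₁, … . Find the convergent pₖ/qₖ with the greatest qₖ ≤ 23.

193/6

√1035 = [32; 5, 1, 5, 64, …] (period length 4).
Convergents:
  p_0/q_0 = 32/1
  p_1/q_1 = 161/5
  p_2/q_2 = 193/6
  p_3/q_3 = 1126/35
q_2 = 6 ≤ 23 < 35 = q_3, so the answer is 193/6.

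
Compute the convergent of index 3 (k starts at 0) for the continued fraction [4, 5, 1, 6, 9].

171/41

Using pₖ = aₖpₖ₋₁ + pₖ₋₂, qₖ = aₖqₖ₋₁ + qₖ₋₂ (with p₋₁=1, p₋₂=0, q₋₁=0, q₋₂=1):
  k=0: a=4, p=4, q=1
  k=1: a=5, p=21, q=5
  k=2: a=1, p=25, q=6
  k=3: a=6, p=171, q=41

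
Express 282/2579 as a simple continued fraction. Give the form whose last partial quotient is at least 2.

282 = 0*2579 + 282
2579 = 9*282 + 41
282 = 6*41 + 36
41 = 1*36 + 5
36 = 7*5 + 1
5 = 5*1 + 0  (stop)
So 282/2579 = [0; 9, 6, 1, 7, 5].

[0; 9, 6, 1, 7, 5]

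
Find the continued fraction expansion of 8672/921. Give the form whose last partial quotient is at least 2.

8672 = 9×921 + 383
921 = 2×383 + 155
383 = 2×155 + 73
155 = 2×73 + 9
73 = 8×9 + 1
9 = 9×1 + 0  (stop)
So 8672/921 = [9; 2, 2, 2, 8, 9].

[9; 2, 2, 2, 8, 9]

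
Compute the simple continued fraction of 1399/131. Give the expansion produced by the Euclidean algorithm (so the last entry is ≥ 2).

1399 = 10*131 + 89
131 = 1*89 + 42
89 = 2*42 + 5
42 = 8*5 + 2
5 = 2*2 + 1
2 = 2*1 + 0  (stop)
So 1399/131 = [10; 1, 2, 8, 2, 2].

[10; 1, 2, 8, 2, 2]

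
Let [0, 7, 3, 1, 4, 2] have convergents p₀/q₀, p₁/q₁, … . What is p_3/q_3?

4/29

Using pₖ = aₖpₖ₋₁ + pₖ₋₂, qₖ = aₖqₖ₋₁ + qₖ₋₂ (with p₋₁=1, p₋₂=0, q₋₁=0, q₋₂=1):
  k=0: a=0, p=0, q=1
  k=1: a=7, p=1, q=7
  k=2: a=3, p=3, q=22
  k=3: a=1, p=4, q=29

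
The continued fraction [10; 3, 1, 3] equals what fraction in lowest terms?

154/15

Using pₖ = aₖpₖ₋₁ + pₖ₋₂ and qₖ = aₖqₖ₋₁ + qₖ₋₂:
  k=0: a=10, p=10, q=1
  k=1: a=3, p=31, q=3
  k=2: a=1, p=41, q=4
  k=3: a=3, p=154, q=15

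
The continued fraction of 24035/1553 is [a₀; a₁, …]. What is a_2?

10

24035 = 15·1553 + 740   →  a_0 = 15
1553 = 2·740 + 73   →  a_1 = 2
740 = 10·73 + 10   →  a_2 = 10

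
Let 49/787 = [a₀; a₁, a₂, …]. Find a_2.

16

49 = 0·787 + 49   →  a_0 = 0
787 = 16·49 + 3   →  a_1 = 16
49 = 16·3 + 1   →  a_2 = 16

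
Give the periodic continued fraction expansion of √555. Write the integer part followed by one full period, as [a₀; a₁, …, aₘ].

[23; 1, 1, 3, 1, 3, 1, 1, 46]

a₀ = ⌊√555⌋ = 23.
With m₀=0, d₀=1 and mₖ₊₁ = dₖaₖ − mₖ, dₖ₊₁ = (n − mₖ₊₁²)/dₖ, aₖ₊₁ = ⌊(a₀+mₖ₊₁)/dₖ₊₁⌋:
  k=1: m=23, d=26, a=1
  k=2: m=3, d=21, a=1
  k=3: m=18, d=11, a=3
  k=4: m=15, d=30, a=1
  k=5: m=15, d=11, a=3
  k=6: m=18, d=21, a=1
  k=7: m=3, d=26, a=1
  k=8: m=23, d=1, a=46
d=1 and a=2a₀=46 at k=8, so the next step gives (m, d) = (23, 26) again — its k=1 value — and the period has length 8.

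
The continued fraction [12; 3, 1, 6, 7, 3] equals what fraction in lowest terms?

7429/606

Fold from the inside: start with 3/1.
  7 + 1/3 = 22/3
  6 + 3/22 = 135/22
  1 + 22/135 = 157/135
  3 + 135/157 = 606/157
  12 + 157/606 = 7429/606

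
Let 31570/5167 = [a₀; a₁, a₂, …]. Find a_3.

3

31570 = 6·5167 + 568   →  a_0 = 6
5167 = 9·568 + 55   →  a_1 = 9
568 = 10·55 + 18   →  a_2 = 10
55 = 3·18 + 1   →  a_3 = 3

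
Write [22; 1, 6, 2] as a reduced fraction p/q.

Fold from the inside: start with 2/1.
  6 + 1/2 = 13/2
  1 + 2/13 = 15/13
  22 + 13/15 = 343/15

343/15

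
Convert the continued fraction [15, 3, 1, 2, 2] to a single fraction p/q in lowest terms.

Fold from the inside: start with 2/1.
  2 + 1/2 = 5/2
  1 + 2/5 = 7/5
  3 + 5/7 = 26/7
  15 + 7/26 = 397/26

397/26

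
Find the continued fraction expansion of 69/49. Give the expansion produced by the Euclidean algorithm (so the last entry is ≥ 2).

69 = 1*49 + 20
49 = 2*20 + 9
20 = 2*9 + 2
9 = 4*2 + 1
2 = 2*1 + 0  (stop)
So 69/49 = [1; 2, 2, 4, 2].

[1; 2, 2, 4, 2]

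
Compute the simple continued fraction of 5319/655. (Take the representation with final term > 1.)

5319 = 8×655 + 79
655 = 8×79 + 23
79 = 3×23 + 10
23 = 2×10 + 3
10 = 3×3 + 1
3 = 3×1 + 0  (stop)
So 5319/655 = [8; 8, 3, 2, 3, 3].

[8; 8, 3, 2, 3, 3]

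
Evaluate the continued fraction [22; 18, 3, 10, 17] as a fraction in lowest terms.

Fold from the inside: start with 17/1.
  10 + 1/17 = 171/17
  3 + 17/171 = 530/171
  18 + 171/530 = 9711/530
  22 + 530/9711 = 214172/9711

214172/9711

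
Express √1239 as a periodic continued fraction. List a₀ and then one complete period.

a₀ = ⌊√1239⌋ = 35.
With m₀=0, d₀=1 and mₖ₊₁ = dₖaₖ − mₖ, dₖ₊₁ = (n − mₖ₊₁²)/dₖ, aₖ₊₁ = ⌊(a₀+mₖ₊₁)/dₖ₊₁⌋:
  k=1: m=35, d=14, a=5
  k=2: m=35, d=1, a=70
d=1 and a=2a₀=70 at k=2, so the next step gives (m, d) = (35, 14) again — its k=1 value — and the period has length 2.

[35; 5, 70]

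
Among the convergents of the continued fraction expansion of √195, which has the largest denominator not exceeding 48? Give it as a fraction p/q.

391/28

√195 = [13; 1, 26, …] (period length 2).
Convergents:
  p_0/q_0 = 13/1
  p_1/q_1 = 14/1
  p_2/q_2 = 377/27
  p_3/q_3 = 391/28
  p_4/q_4 = 10543/755
q_3 = 28 ≤ 48 < 755 = q_4, so the answer is 391/28.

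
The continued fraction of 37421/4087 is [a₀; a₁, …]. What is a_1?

6

37421 = 9·4087 + 638   →  a_0 = 9
4087 = 6·638 + 259   →  a_1 = 6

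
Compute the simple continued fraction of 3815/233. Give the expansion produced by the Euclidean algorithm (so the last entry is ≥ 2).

3815 = 16×233 + 87
233 = 2×87 + 59
87 = 1×59 + 28
59 = 2×28 + 3
28 = 9×3 + 1
3 = 3×1 + 0  (stop)
So 3815/233 = [16; 2, 1, 2, 9, 3].

[16; 2, 1, 2, 9, 3]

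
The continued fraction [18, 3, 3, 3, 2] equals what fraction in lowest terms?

Using pₖ = aₖpₖ₋₁ + pₖ₋₂ and qₖ = aₖqₖ₋₁ + qₖ₋₂:
  k=0: a=18, p=18, q=1
  k=1: a=3, p=55, q=3
  k=2: a=3, p=183, q=10
  k=3: a=3, p=604, q=33
  k=4: a=2, p=1391, q=76

1391/76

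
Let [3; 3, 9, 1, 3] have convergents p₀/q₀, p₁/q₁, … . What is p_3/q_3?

103/31

Using pₖ = aₖpₖ₋₁ + pₖ₋₂, qₖ = aₖqₖ₋₁ + qₖ₋₂ (with p₋₁=1, p₋₂=0, q₋₁=0, q₋₂=1):
  k=0: a=3, p=3, q=1
  k=1: a=3, p=10, q=3
  k=2: a=9, p=93, q=28
  k=3: a=1, p=103, q=31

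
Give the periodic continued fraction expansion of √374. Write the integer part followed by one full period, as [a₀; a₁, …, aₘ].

a₀ = ⌊√374⌋ = 19.
With m₀=0, d₀=1 and mₖ₊₁ = dₖaₖ − mₖ, dₖ₊₁ = (n − mₖ₊₁²)/dₖ, aₖ₊₁ = ⌊(a₀+mₖ₊₁)/dₖ₊₁⌋:
  k=1: m=19, d=13, a=2
  k=2: m=7, d=25, a=1
  k=3: m=18, d=2, a=18
  k=4: m=18, d=25, a=1
  k=5: m=7, d=13, a=2
  k=6: m=19, d=1, a=38
d=1 and a=2a₀=38 at k=6, so the next step gives (m, d) = (19, 13) again — its k=1 value — and the period has length 6.

[19; 2, 1, 18, 1, 2, 38]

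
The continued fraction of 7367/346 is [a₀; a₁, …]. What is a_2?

2

7367 = 21·346 + 101   →  a_0 = 21
346 = 3·101 + 43   →  a_1 = 3
101 = 2·43 + 15   →  a_2 = 2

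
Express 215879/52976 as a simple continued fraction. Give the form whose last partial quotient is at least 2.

215879 = 4·52976 + 3975
52976 = 13·3975 + 1301
3975 = 3·1301 + 72
1301 = 18·72 + 5
72 = 14·5 + 2
5 = 2·2 + 1
2 = 2·1 + 0  (stop)
So 215879/52976 = [4; 13, 3, 18, 14, 2, 2].

[4; 13, 3, 18, 14, 2, 2]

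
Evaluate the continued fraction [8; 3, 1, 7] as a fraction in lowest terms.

256/31

Using pₖ = aₖpₖ₋₁ + pₖ₋₂ and qₖ = aₖqₖ₋₁ + qₖ₋₂:
  k=0: a=8, p=8, q=1
  k=1: a=3, p=25, q=3
  k=2: a=1, p=33, q=4
  k=3: a=7, p=256, q=31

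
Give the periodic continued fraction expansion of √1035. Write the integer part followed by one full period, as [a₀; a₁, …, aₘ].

[32; 5, 1, 5, 64]

a₀ = ⌊√1035⌋ = 32.
With m₀=0, d₀=1 and mₖ₊₁ = dₖaₖ − mₖ, dₖ₊₁ = (n − mₖ₊₁²)/dₖ, aₖ₊₁ = ⌊(a₀+mₖ₊₁)/dₖ₊₁⌋:
  k=1: m=32, d=11, a=5
  k=2: m=23, d=46, a=1
  k=3: m=23, d=11, a=5
  k=4: m=32, d=1, a=64
d=1 and a=2a₀=64 at k=4, so the next step gives (m, d) = (32, 11) again — its k=1 value — and the period has length 4.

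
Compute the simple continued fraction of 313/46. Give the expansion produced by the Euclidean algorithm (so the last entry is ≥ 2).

313 = 6*46 + 37
46 = 1*37 + 9
37 = 4*9 + 1
9 = 9*1 + 0  (stop)
So 313/46 = [6; 1, 4, 9].

[6; 1, 4, 9]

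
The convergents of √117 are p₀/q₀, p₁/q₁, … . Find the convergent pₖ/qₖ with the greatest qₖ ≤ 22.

119/11

√117 = [10; 1, 4, 2, 4, 1, 20, …] (period length 6).
Convergents:
  p_0/q_0 = 10/1
  p_1/q_1 = 11/1
  p_2/q_2 = 54/5
  p_3/q_3 = 119/11
  p_4/q_4 = 530/49
q_3 = 11 ≤ 22 < 49 = q_4, so the answer is 119/11.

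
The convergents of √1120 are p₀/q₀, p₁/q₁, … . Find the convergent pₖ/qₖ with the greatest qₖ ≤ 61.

502/15

√1120 = [33; 2, 6, 1, 15, 1, 6, 2, 66, …] (period length 8).
Convergents:
  p_0/q_0 = 33/1
  p_1/q_1 = 67/2
  p_2/q_2 = 435/13
  p_3/q_3 = 502/15
  p_4/q_4 = 7965/238
q_3 = 15 ≤ 61 < 238 = q_4, so the answer is 502/15.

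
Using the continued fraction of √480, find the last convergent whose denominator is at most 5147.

√480 = [21; 1, 9, 1, 42, …] (period length 4).
Convergents:
  p_0/q_0 = 21/1
  p_1/q_1 = 22/1
  p_2/q_2 = 219/10
  p_3/q_3 = 241/11
  p_4/q_4 = 10341/472
  p_5/q_5 = 10582/483
  p_6/q_6 = 105579/4819
  p_7/q_7 = 116161/5302
q_6 = 4819 ≤ 5147 < 5302 = q_7, so the answer is 105579/4819.

105579/4819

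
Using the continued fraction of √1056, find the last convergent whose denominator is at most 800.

√1056 = [32; 2, 64, …] (period length 2).
Convergents:
  p_0/q_0 = 32/1
  p_1/q_1 = 65/2
  p_2/q_2 = 4192/129
  p_3/q_3 = 8449/260
  p_4/q_4 = 544928/16769
q_3 = 260 ≤ 800 < 16769 = q_4, so the answer is 8449/260.

8449/260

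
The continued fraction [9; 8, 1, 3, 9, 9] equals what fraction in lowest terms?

Using pₖ = aₖpₖ₋₁ + pₖ₋₂ and qₖ = aₖqₖ₋₁ + qₖ₋₂:
  k=0: a=9, p=9, q=1
  k=1: a=8, p=73, q=8
  k=2: a=1, p=82, q=9
  k=3: a=3, p=319, q=35
  k=4: a=9, p=2953, q=324
  k=5: a=9, p=26896, q=2951

26896/2951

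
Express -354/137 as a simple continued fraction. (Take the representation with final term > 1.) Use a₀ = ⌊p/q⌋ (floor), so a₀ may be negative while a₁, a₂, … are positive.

[-3; 2, 2, 2, 11]

-354 = -3·137 + 57
137 = 2·57 + 23
57 = 2·23 + 11
23 = 2·11 + 1
11 = 11·1 + 0  (stop)
So -354/137 = [-3; 2, 2, 2, 11].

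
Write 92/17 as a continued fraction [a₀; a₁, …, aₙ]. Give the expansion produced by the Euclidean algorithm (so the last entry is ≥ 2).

[5; 2, 2, 3]

92 = 5*17 + 7
17 = 2*7 + 3
7 = 2*3 + 1
3 = 3*1 + 0  (stop)
So 92/17 = [5; 2, 2, 3].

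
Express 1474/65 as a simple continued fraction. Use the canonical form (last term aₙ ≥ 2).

[22; 1, 2, 10, 2]

1474 = 22×65 + 44
65 = 1×44 + 21
44 = 2×21 + 2
21 = 10×2 + 1
2 = 2×1 + 0  (stop)
So 1474/65 = [22; 1, 2, 10, 2].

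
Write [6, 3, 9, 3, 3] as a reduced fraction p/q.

Fold from the inside: start with 3/1.
  3 + 1/3 = 10/3
  9 + 3/10 = 93/10
  3 + 10/93 = 289/93
  6 + 93/289 = 1827/289

1827/289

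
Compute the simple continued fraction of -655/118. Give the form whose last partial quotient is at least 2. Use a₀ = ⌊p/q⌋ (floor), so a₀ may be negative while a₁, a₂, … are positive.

[-6; 2, 4, 2, 2, 2]

-655 = -6×118 + 53
118 = 2×53 + 12
53 = 4×12 + 5
12 = 2×5 + 2
5 = 2×2 + 1
2 = 2×1 + 0  (stop)
So -655/118 = [-6; 2, 4, 2, 2, 2].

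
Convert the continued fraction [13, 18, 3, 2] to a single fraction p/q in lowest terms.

Fold from the inside: start with 2/1.
  3 + 1/2 = 7/2
  18 + 2/7 = 128/7
  13 + 7/128 = 1671/128

1671/128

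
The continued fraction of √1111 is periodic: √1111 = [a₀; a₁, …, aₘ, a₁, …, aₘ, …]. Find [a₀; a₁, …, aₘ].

a₀ = ⌊√1111⌋ = 33.

[33; 3, 66]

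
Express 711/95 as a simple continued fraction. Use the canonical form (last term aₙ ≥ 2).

711 = 7·95 + 46
95 = 2·46 + 3
46 = 15·3 + 1
3 = 3·1 + 0  (stop)
So 711/95 = [7; 2, 15, 3].

[7; 2, 15, 3]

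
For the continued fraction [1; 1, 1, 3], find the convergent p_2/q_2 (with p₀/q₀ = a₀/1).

Using pₖ = aₖpₖ₋₁ + pₖ₋₂, qₖ = aₖqₖ₋₁ + qₖ₋₂ (with p₋₁=1, p₋₂=0, q₋₁=0, q₋₂=1):
  k=0: a=1, p=1, q=1
  k=1: a=1, p=2, q=1
  k=2: a=1, p=3, q=2

3/2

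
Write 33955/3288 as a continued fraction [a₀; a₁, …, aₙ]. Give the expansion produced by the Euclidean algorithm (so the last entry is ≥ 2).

[10; 3, 17, 15, 1, 3]

33955 = 10×3288 + 1075
3288 = 3×1075 + 63
1075 = 17×63 + 4
63 = 15×4 + 3
4 = 1×3 + 1
3 = 3×1 + 0  (stop)
So 33955/3288 = [10; 3, 17, 15, 1, 3].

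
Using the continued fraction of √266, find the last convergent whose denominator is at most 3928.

√266 = [16; 3, 4, 3, 32, …] (period length 4).
Convergents:
  p_0/q_0 = 16/1
  p_1/q_1 = 49/3
  p_2/q_2 = 212/13
  p_3/q_3 = 685/42
  p_4/q_4 = 22132/1357
  p_5/q_5 = 67081/4113
q_4 = 1357 ≤ 3928 < 4113 = q_5, so the answer is 22132/1357.

22132/1357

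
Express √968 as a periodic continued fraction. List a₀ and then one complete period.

a₀ = ⌊√968⌋ = 31.

[31; 8, 1, 6, 1, 8, 62]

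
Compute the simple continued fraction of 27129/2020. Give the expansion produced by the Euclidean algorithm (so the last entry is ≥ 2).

27129 = 13×2020 + 869
2020 = 2×869 + 282
869 = 3×282 + 23
282 = 12×23 + 6
23 = 3×6 + 5
6 = 1×5 + 1
5 = 5×1 + 0  (stop)
So 27129/2020 = [13; 2, 3, 12, 3, 1, 5].

[13; 2, 3, 12, 3, 1, 5]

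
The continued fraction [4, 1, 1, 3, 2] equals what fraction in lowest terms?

73/16

Using pₖ = aₖpₖ₋₁ + pₖ₋₂ and qₖ = aₖqₖ₋₁ + qₖ₋₂:
  k=0: a=4, p=4, q=1
  k=1: a=1, p=5, q=1
  k=2: a=1, p=9, q=2
  k=3: a=3, p=32, q=7
  k=4: a=2, p=73, q=16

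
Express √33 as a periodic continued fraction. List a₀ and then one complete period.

[5; 1, 2, 1, 10]

a₀ = ⌊√33⌋ = 5.
With m₀=0, d₀=1 and mₖ₊₁ = dₖaₖ − mₖ, dₖ₊₁ = (n − mₖ₊₁²)/dₖ, aₖ₊₁ = ⌊(a₀+mₖ₊₁)/dₖ₊₁⌋:
  k=1: m=5, d=8, a=1
  k=2: m=3, d=3, a=2
  k=3: m=3, d=8, a=1
  k=4: m=5, d=1, a=10
d=1 and a=2a₀=10 at k=4, so the next step gives (m, d) = (5, 8) again — its k=1 value — and the period has length 4.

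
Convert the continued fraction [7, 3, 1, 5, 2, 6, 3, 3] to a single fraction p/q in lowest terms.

Fold from the inside: start with 3/1.
  3 + 1/3 = 10/3
  6 + 3/10 = 63/10
  2 + 10/63 = 136/63
  5 + 63/136 = 743/136
  1 + 136/743 = 879/743
  3 + 743/879 = 3380/879
  7 + 879/3380 = 24539/3380

24539/3380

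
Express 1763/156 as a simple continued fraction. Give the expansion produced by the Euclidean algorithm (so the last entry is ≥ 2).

[11; 3, 3, 7, 2]

1763 = 11·156 + 47
156 = 3·47 + 15
47 = 3·15 + 2
15 = 7·2 + 1
2 = 2·1 + 0  (stop)
So 1763/156 = [11; 3, 3, 7, 2].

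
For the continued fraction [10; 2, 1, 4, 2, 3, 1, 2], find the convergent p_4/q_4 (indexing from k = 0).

Using pₖ = aₖpₖ₋₁ + pₖ₋₂, qₖ = aₖqₖ₋₁ + qₖ₋₂ (with p₋₁=1, p₋₂=0, q₋₁=0, q₋₂=1):
  k=0: a=10, p=10, q=1
  k=1: a=2, p=21, q=2
  k=2: a=1, p=31, q=3
  k=3: a=4, p=145, q=14
  k=4: a=2, p=321, q=31

321/31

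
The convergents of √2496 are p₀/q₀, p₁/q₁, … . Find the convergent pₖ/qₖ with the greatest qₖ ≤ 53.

1249/25

√2496 = [49; 1, 23, 1, 98, …] (period length 4).
Convergents:
  p_0/q_0 = 49/1
  p_1/q_1 = 50/1
  p_2/q_2 = 1199/24
  p_3/q_3 = 1249/25
  p_4/q_4 = 123601/2474
q_3 = 25 ≤ 53 < 2474 = q_4, so the answer is 1249/25.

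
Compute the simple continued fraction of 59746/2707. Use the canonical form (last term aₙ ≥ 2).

59746 = 22·2707 + 192
2707 = 14·192 + 19
192 = 10·19 + 2
19 = 9·2 + 1
2 = 2·1 + 0  (stop)
So 59746/2707 = [22; 14, 10, 9, 2].

[22; 14, 10, 9, 2]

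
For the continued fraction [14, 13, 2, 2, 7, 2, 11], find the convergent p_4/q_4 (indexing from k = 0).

Using pₖ = aₖpₖ₋₁ + pₖ₋₂, qₖ = aₖqₖ₋₁ + qₖ₋₂ (with p₋₁=1, p₋₂=0, q₋₁=0, q₋₂=1):
  k=0: a=14, p=14, q=1
  k=1: a=13, p=183, q=13
  k=2: a=2, p=380, q=27
  k=3: a=2, p=943, q=67
  k=4: a=7, p=6981, q=496

6981/496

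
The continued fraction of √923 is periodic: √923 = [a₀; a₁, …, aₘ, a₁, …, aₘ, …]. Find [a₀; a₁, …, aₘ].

a₀ = ⌊√923⌋ = 30.
With m₀=0, d₀=1 and mₖ₊₁ = dₖaₖ − mₖ, dₖ₊₁ = (n − mₖ₊₁²)/dₖ, aₖ₊₁ = ⌊(a₀+mₖ₊₁)/dₖ₊₁⌋:
  k=1: m=30, d=23, a=2
  k=2: m=16, d=29, a=1
  k=3: m=13, d=26, a=1
  k=4: m=13, d=29, a=1
  k=5: m=16, d=23, a=2
  k=6: m=30, d=1, a=60
d=1 and a=2a₀=60 at k=6, so the next step gives (m, d) = (30, 23) again — its k=1 value — and the period has length 6.

[30; 2, 1, 1, 1, 2, 60]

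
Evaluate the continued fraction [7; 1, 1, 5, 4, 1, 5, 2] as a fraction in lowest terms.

5424/719

Using pₖ = aₖpₖ₋₁ + pₖ₋₂ and qₖ = aₖqₖ₋₁ + qₖ₋₂:
  k=0: a=7, p=7, q=1
  k=1: a=1, p=8, q=1
  k=2: a=1, p=15, q=2
  k=3: a=5, p=83, q=11
  k=4: a=4, p=347, q=46
  k=5: a=1, p=430, q=57
  k=6: a=5, p=2497, q=331
  k=7: a=2, p=5424, q=719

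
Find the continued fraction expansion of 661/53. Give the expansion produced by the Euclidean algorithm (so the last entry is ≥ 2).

[12; 2, 8, 3]

661 = 12*53 + 25
53 = 2*25 + 3
25 = 8*3 + 1
3 = 3*1 + 0  (stop)
So 661/53 = [12; 2, 8, 3].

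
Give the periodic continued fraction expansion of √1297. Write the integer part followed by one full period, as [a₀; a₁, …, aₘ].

[36; 72]

a₀ = ⌊√1297⌋ = 36.
With m₀=0, d₀=1 and mₖ₊₁ = dₖaₖ − mₖ, dₖ₊₁ = (n − mₖ₊₁²)/dₖ, aₖ₊₁ = ⌊(a₀+mₖ₊₁)/dₖ₊₁⌋:
  k=1: m=36, d=1, a=72
d=1 and a=2a₀=72 at k=1, so the next step gives (m, d) = (36, 1) again — its k=1 value — and the period has length 1.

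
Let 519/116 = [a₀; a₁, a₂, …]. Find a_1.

519 = 4·116 + 55   →  a_0 = 4
116 = 2·55 + 6   →  a_1 = 2

2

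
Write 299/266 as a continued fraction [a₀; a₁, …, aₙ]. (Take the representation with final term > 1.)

[1; 8, 16, 2]

299 = 1×266 + 33
266 = 8×33 + 2
33 = 16×2 + 1
2 = 2×1 + 0  (stop)
So 299/266 = [1; 8, 16, 2].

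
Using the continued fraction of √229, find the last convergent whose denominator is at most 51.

√229 = [15; 7, 1, 1, 7, 30, …] (period length 5).
Convergents:
  p_0/q_0 = 15/1
  p_1/q_1 = 106/7
  p_2/q_2 = 121/8
  p_3/q_3 = 227/15
  p_4/q_4 = 1710/113
q_3 = 15 ≤ 51 < 113 = q_4, so the answer is 227/15.

227/15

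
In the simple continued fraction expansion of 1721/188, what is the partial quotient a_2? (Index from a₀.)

2

1721 = 9·188 + 29   →  a_0 = 9
188 = 6·29 + 14   →  a_1 = 6
29 = 2·14 + 1   →  a_2 = 2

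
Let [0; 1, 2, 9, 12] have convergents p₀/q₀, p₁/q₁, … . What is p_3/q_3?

Using pₖ = aₖpₖ₋₁ + pₖ₋₂, qₖ = aₖqₖ₋₁ + qₖ₋₂ (with p₋₁=1, p₋₂=0, q₋₁=0, q₋₂=1):
  k=0: a=0, p=0, q=1
  k=1: a=1, p=1, q=1
  k=2: a=2, p=2, q=3
  k=3: a=9, p=19, q=28

19/28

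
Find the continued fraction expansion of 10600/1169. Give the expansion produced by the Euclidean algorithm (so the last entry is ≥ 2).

[9; 14, 1, 3, 1, 15]

10600 = 9*1169 + 79
1169 = 14*79 + 63
79 = 1*63 + 16
63 = 3*16 + 15
16 = 1*15 + 1
15 = 15*1 + 0  (stop)
So 10600/1169 = [9; 14, 1, 3, 1, 15].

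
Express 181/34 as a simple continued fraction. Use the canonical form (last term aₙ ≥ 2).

[5; 3, 11]

181 = 5·34 + 11
34 = 3·11 + 1
11 = 11·1 + 0  (stop)
So 181/34 = [5; 3, 11].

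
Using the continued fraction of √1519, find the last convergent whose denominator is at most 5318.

√1519 = [38; 1, 37, 1, 76, …] (period length 4).
Convergents:
  p_0/q_0 = 38/1
  p_1/q_1 = 39/1
  p_2/q_2 = 1481/38
  p_3/q_3 = 1520/39
  p_4/q_4 = 117001/3002
  p_5/q_5 = 118521/3041
  p_6/q_6 = 4502278/115519
q_5 = 3041 ≤ 5318 < 115519 = q_6, so the answer is 118521/3041.

118521/3041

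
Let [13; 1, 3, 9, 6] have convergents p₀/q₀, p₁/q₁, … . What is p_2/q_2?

Using pₖ = aₖpₖ₋₁ + pₖ₋₂, qₖ = aₖqₖ₋₁ + qₖ₋₂ (with p₋₁=1, p₋₂=0, q₋₁=0, q₋₂=1):
  k=0: a=13, p=13, q=1
  k=1: a=1, p=14, q=1
  k=2: a=3, p=55, q=4

55/4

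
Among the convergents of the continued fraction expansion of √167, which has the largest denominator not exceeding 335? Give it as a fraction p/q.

4187/324

√167 = [12; 1, 11, 1, 24, …] (period length 4).
Convergents:
  p_0/q_0 = 12/1
  p_1/q_1 = 13/1
  p_2/q_2 = 155/12
  p_3/q_3 = 168/13
  p_4/q_4 = 4187/324
  p_5/q_5 = 4355/337
q_4 = 324 ≤ 335 < 337 = q_5, so the answer is 4187/324.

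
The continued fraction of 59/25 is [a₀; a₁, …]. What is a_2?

1

59 = 2·25 + 9   →  a_0 = 2
25 = 2·9 + 7   →  a_1 = 2
9 = 1·7 + 2   →  a_2 = 1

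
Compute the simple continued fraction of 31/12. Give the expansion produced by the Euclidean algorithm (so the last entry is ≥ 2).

[2; 1, 1, 2, 2]

31 = 2*12 + 7
12 = 1*7 + 5
7 = 1*5 + 2
5 = 2*2 + 1
2 = 2*1 + 0  (stop)
So 31/12 = [2; 1, 1, 2, 2].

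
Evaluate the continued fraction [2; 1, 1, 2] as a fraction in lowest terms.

Fold from the inside: start with 2/1.
  1 + 1/2 = 3/2
  1 + 2/3 = 5/3
  2 + 3/5 = 13/5

13/5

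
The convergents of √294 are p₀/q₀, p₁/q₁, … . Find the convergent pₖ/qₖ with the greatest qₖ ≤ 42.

703/41

√294 = [17; 6, 1, 4, 1, 6, 34, …] (period length 6).
Convergents:
  p_0/q_0 = 17/1
  p_1/q_1 = 103/6
  p_2/q_2 = 120/7
  p_3/q_3 = 583/34
  p_4/q_4 = 703/41
  p_5/q_5 = 4801/280
q_4 = 41 ≤ 42 < 280 = q_5, so the answer is 703/41.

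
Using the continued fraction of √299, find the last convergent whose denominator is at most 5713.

√299 = [17; 3, 2, 3, 34, …] (period length 4).
Convergents:
  p_0/q_0 = 17/1
  p_1/q_1 = 52/3
  p_2/q_2 = 121/7
  p_3/q_3 = 415/24
  p_4/q_4 = 14231/823
  p_5/q_5 = 43108/2493
  p_6/q_6 = 100447/5809
q_5 = 2493 ≤ 5713 < 5809 = q_6, so the answer is 43108/2493.

43108/2493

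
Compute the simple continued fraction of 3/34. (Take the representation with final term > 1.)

[0; 11, 3]

3 = 0×34 + 3
34 = 11×3 + 1
3 = 3×1 + 0  (stop)
So 3/34 = [0; 11, 3].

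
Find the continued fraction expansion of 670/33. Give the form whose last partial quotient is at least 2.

[20; 3, 3, 3]

670 = 20*33 + 10
33 = 3*10 + 3
10 = 3*3 + 1
3 = 3*1 + 0  (stop)
So 670/33 = [20; 3, 3, 3].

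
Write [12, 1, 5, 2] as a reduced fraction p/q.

167/13

Using pₖ = aₖpₖ₋₁ + pₖ₋₂ and qₖ = aₖqₖ₋₁ + qₖ₋₂:
  k=0: a=12, p=12, q=1
  k=1: a=1, p=13, q=1
  k=2: a=5, p=77, q=6
  k=3: a=2, p=167, q=13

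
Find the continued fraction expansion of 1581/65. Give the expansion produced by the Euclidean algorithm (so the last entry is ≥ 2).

[24; 3, 10, 2]

1581 = 24×65 + 21
65 = 3×21 + 2
21 = 10×2 + 1
2 = 2×1 + 0  (stop)
So 1581/65 = [24; 3, 10, 2].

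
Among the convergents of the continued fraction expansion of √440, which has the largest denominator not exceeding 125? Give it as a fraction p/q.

√440 = [20; 1, 40, …] (period length 2).
Convergents:
  p_0/q_0 = 20/1
  p_1/q_1 = 21/1
  p_2/q_2 = 860/41
  p_3/q_3 = 881/42
  p_4/q_4 = 36100/1721
q_3 = 42 ≤ 125 < 1721 = q_4, so the answer is 881/42.

881/42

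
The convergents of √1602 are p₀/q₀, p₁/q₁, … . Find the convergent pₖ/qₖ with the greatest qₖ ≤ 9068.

128120/3201

√1602 = [40; 40, 80, …] (period length 2).
Convergents:
  p_0/q_0 = 40/1
  p_1/q_1 = 1601/40
  p_2/q_2 = 128120/3201
  p_3/q_3 = 5126401/128080
q_2 = 3201 ≤ 9068 < 128080 = q_3, so the answer is 128120/3201.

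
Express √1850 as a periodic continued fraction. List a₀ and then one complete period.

a₀ = ⌊√1850⌋ = 43.
With m₀=0, d₀=1 and mₖ₊₁ = dₖaₖ − mₖ, dₖ₊₁ = (n − mₖ₊₁²)/dₖ, aₖ₊₁ = ⌊(a₀+mₖ₊₁)/dₖ₊₁⌋:
  k=1: m=43, d=1, a=86
d=1 and a=2a₀=86 at k=1, so the next step gives (m, d) = (43, 1) again — its k=1 value — and the period has length 1.

[43; 86]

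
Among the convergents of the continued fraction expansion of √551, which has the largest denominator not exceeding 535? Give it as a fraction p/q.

√551 = [23; 2, 8, 1, 8, 2, 46, …] (period length 6).
Convergents:
  p_0/q_0 = 23/1
  p_1/q_1 = 47/2
  p_2/q_2 = 399/17
  p_3/q_3 = 446/19
  p_4/q_4 = 3967/169
  p_5/q_5 = 8380/357
  p_6/q_6 = 389447/16591
q_5 = 357 ≤ 535 < 16591 = q_6, so the answer is 8380/357.

8380/357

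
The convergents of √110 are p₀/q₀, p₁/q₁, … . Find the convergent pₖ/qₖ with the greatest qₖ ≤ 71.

√110 = [10; 2, 20, …] (period length 2).
Convergents:
  p_0/q_0 = 10/1
  p_1/q_1 = 21/2
  p_2/q_2 = 430/41
  p_3/q_3 = 881/84
q_2 = 41 ≤ 71 < 84 = q_3, so the answer is 430/41.

430/41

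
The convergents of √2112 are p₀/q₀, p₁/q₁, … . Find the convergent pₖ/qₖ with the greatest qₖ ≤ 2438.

97198/2115

√2112 = [45; 1, 21, 1, 90, …] (period length 4).
Convergents:
  p_0/q_0 = 45/1
  p_1/q_1 = 46/1
  p_2/q_2 = 1011/22
  p_3/q_3 = 1057/23
  p_4/q_4 = 96141/2092
  p_5/q_5 = 97198/2115
  p_6/q_6 = 2137299/46507
q_5 = 2115 ≤ 2438 < 46507 = q_6, so the answer is 97198/2115.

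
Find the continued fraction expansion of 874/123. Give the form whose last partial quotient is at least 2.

[7; 9, 2, 6]

874 = 7*123 + 13
123 = 9*13 + 6
13 = 2*6 + 1
6 = 6*1 + 0  (stop)
So 874/123 = [7; 9, 2, 6].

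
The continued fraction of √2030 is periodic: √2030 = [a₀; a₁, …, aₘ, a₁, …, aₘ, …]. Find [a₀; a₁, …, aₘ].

[45; 18, 90]

a₀ = ⌊√2030⌋ = 45.
With m₀=0, d₀=1 and mₖ₊₁ = dₖaₖ − mₖ, dₖ₊₁ = (n − mₖ₊₁²)/dₖ, aₖ₊₁ = ⌊(a₀+mₖ₊₁)/dₖ₊₁⌋:
  k=1: m=45, d=5, a=18
  k=2: m=45, d=1, a=90
d=1 and a=2a₀=90 at k=2, so the next step gives (m, d) = (45, 5) again — its k=1 value — and the period has length 2.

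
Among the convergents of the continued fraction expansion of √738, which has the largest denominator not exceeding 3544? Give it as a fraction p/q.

√738 = [27; 6, 54, …] (period length 2).
Convergents:
  p_0/q_0 = 27/1
  p_1/q_1 = 163/6
  p_2/q_2 = 8829/325
  p_3/q_3 = 53137/1956
  p_4/q_4 = 2878227/105949
q_3 = 1956 ≤ 3544 < 105949 = q_4, so the answer is 53137/1956.

53137/1956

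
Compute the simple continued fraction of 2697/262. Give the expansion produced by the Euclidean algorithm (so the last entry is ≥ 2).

[10; 3, 2, 2, 15]

2697 = 10*262 + 77
262 = 3*77 + 31
77 = 2*31 + 15
31 = 2*15 + 1
15 = 15*1 + 0  (stop)
So 2697/262 = [10; 3, 2, 2, 15].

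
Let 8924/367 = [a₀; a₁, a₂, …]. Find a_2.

8924 = 24·367 + 116   →  a_0 = 24
367 = 3·116 + 19   →  a_1 = 3
116 = 6·19 + 2   →  a_2 = 6

6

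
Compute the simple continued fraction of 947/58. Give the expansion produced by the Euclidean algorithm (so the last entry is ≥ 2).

947 = 16×58 + 19
58 = 3×19 + 1
19 = 19×1 + 0  (stop)
So 947/58 = [16; 3, 19].

[16; 3, 19]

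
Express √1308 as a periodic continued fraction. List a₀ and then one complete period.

a₀ = ⌊√1308⌋ = 36.
With m₀=0, d₀=1 and mₖ₊₁ = dₖaₖ − mₖ, dₖ₊₁ = (n − mₖ₊₁²)/dₖ, aₖ₊₁ = ⌊(a₀+mₖ₊₁)/dₖ₊₁⌋:
  k=1: m=36, d=12, a=6
  k=2: m=36, d=1, a=72
d=1 and a=2a₀=72 at k=2, so the next step gives (m, d) = (36, 12) again — its k=1 value — and the period has length 2.

[36; 6, 72]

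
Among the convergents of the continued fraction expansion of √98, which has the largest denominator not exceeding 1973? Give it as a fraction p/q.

17631/1781

√98 = [9; 1, 8, 1, 18, …] (period length 4).
Convergents:
  p_0/q_0 = 9/1
  p_1/q_1 = 10/1
  p_2/q_2 = 89/9
  p_3/q_3 = 99/10
  p_4/q_4 = 1871/189
  p_5/q_5 = 1970/199
  p_6/q_6 = 17631/1781
  p_7/q_7 = 19601/1980
q_6 = 1781 ≤ 1973 < 1980 = q_7, so the answer is 17631/1781.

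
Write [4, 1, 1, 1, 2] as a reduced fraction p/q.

Using pₖ = aₖpₖ₋₁ + pₖ₋₂ and qₖ = aₖqₖ₋₁ + qₖ₋₂:
  k=0: a=4, p=4, q=1
  k=1: a=1, p=5, q=1
  k=2: a=1, p=9, q=2
  k=3: a=1, p=14, q=3
  k=4: a=2, p=37, q=8

37/8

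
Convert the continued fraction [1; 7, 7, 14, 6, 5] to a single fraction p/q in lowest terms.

25271/22167

Using pₖ = aₖpₖ₋₁ + pₖ₋₂ and qₖ = aₖqₖ₋₁ + qₖ₋₂:
  k=0: a=1, p=1, q=1
  k=1: a=7, p=8, q=7
  k=2: a=7, p=57, q=50
  k=3: a=14, p=806, q=707
  k=4: a=6, p=4893, q=4292
  k=5: a=5, p=25271, q=22167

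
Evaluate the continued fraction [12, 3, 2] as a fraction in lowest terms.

86/7

Using pₖ = aₖpₖ₋₁ + pₖ₋₂ and qₖ = aₖqₖ₋₁ + qₖ₋₂:
  k=0: a=12, p=12, q=1
  k=1: a=3, p=37, q=3
  k=2: a=2, p=86, q=7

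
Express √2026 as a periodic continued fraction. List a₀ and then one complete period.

[45; 90]

a₀ = ⌊√2026⌋ = 45.
With m₀=0, d₀=1 and mₖ₊₁ = dₖaₖ − mₖ, dₖ₊₁ = (n − mₖ₊₁²)/dₖ, aₖ₊₁ = ⌊(a₀+mₖ₊₁)/dₖ₊₁⌋:
  k=1: m=45, d=1, a=90
d=1 and a=2a₀=90 at k=1, so the next step gives (m, d) = (45, 1) again — its k=1 value — and the period has length 1.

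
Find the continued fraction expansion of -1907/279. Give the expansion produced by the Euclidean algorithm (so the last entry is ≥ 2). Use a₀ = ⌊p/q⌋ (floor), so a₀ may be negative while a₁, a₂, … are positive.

[-7; 6, 15, 3]

-1907 = -7×279 + 46
279 = 6×46 + 3
46 = 15×3 + 1
3 = 3×1 + 0  (stop)
So -1907/279 = [-7; 6, 15, 3].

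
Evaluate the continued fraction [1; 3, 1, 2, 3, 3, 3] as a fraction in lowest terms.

Using pₖ = aₖpₖ₋₁ + pₖ₋₂ and qₖ = aₖqₖ₋₁ + qₖ₋₂:
  k=0: a=1, p=1, q=1
  k=1: a=3, p=4, q=3
  k=2: a=1, p=5, q=4
  k=3: a=2, p=14, q=11
  k=4: a=3, p=47, q=37
  k=5: a=3, p=155, q=122
  k=6: a=3, p=512, q=403

512/403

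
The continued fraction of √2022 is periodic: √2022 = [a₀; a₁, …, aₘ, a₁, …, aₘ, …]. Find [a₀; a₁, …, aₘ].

a₀ = ⌊√2022⌋ = 44.
With m₀=0, d₀=1 and mₖ₊₁ = dₖaₖ − mₖ, dₖ₊₁ = (n − mₖ₊₁²)/dₖ, aₖ₊₁ = ⌊(a₀+mₖ₊₁)/dₖ₊₁⌋:
  k=1: m=44, d=86, a=1
  k=2: m=42, d=3, a=28
  k=3: m=42, d=86, a=1
  k=4: m=44, d=1, a=88
d=1 and a=2a₀=88 at k=4, so the next step gives (m, d) = (44, 86) again — its k=1 value — and the period has length 4.

[44; 1, 28, 1, 88]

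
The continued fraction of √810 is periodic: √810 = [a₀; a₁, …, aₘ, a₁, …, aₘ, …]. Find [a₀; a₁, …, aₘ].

[28; 2, 5, 1, 4, 1, 5, 2, 56]

a₀ = ⌊√810⌋ = 28.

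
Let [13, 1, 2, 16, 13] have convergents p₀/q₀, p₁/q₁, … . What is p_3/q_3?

Using pₖ = aₖpₖ₋₁ + pₖ₋₂, qₖ = aₖqₖ₋₁ + qₖ₋₂ (with p₋₁=1, p₋₂=0, q₋₁=0, q₋₂=1):
  k=0: a=13, p=13, q=1
  k=1: a=1, p=14, q=1
  k=2: a=2, p=41, q=3
  k=3: a=16, p=670, q=49

670/49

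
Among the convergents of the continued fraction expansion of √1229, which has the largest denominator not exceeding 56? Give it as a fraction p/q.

1227/35

√1229 = [35; 17, 1, 1, 17, 70, …] (period length 5).
Convergents:
  p_0/q_0 = 35/1
  p_1/q_1 = 596/17
  p_2/q_2 = 631/18
  p_3/q_3 = 1227/35
  p_4/q_4 = 21490/613
q_3 = 35 ≤ 56 < 613 = q_4, so the answer is 1227/35.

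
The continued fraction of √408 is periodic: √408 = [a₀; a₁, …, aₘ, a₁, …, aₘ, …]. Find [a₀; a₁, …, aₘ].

a₀ = ⌊√408⌋ = 20.
With m₀=0, d₀=1 and mₖ₊₁ = dₖaₖ − mₖ, dₖ₊₁ = (n − mₖ₊₁²)/dₖ, aₖ₊₁ = ⌊(a₀+mₖ₊₁)/dₖ₊₁⌋:
  k=1: m=20, d=8, a=5
  k=2: m=20, d=1, a=40
d=1 and a=2a₀=40 at k=2, so the next step gives (m, d) = (20, 8) again — its k=1 value — and the period has length 2.

[20; 5, 40]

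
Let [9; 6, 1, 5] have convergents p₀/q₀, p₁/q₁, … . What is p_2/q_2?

64/7

Using pₖ = aₖpₖ₋₁ + pₖ₋₂, qₖ = aₖqₖ₋₁ + qₖ₋₂ (with p₋₁=1, p₋₂=0, q₋₁=0, q₋₂=1):
  k=0: a=9, p=9, q=1
  k=1: a=6, p=55, q=6
  k=2: a=1, p=64, q=7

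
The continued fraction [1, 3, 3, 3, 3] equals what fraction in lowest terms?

Fold from the inside: start with 3/1.
  3 + 1/3 = 10/3
  3 + 3/10 = 33/10
  3 + 10/33 = 109/33
  1 + 33/109 = 142/109

142/109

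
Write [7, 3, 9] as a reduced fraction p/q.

205/28

Using pₖ = aₖpₖ₋₁ + pₖ₋₂ and qₖ = aₖqₖ₋₁ + qₖ₋₂:
  k=0: a=7, p=7, q=1
  k=1: a=3, p=22, q=3
  k=2: a=9, p=205, q=28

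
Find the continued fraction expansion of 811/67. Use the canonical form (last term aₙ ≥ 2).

811 = 12*67 + 7
67 = 9*7 + 4
7 = 1*4 + 3
4 = 1*3 + 1
3 = 3*1 + 0  (stop)
So 811/67 = [12; 9, 1, 1, 3].

[12; 9, 1, 1, 3]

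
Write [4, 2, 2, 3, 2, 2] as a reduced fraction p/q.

Fold from the inside: start with 2/1.
  2 + 1/2 = 5/2
  3 + 2/5 = 17/5
  2 + 5/17 = 39/17
  2 + 17/39 = 95/39
  4 + 39/95 = 419/95

419/95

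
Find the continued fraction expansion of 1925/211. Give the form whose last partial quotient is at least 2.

[9; 8, 8, 1, 2]

1925 = 9*211 + 26
211 = 8*26 + 3
26 = 8*3 + 2
3 = 1*2 + 1
2 = 2*1 + 0  (stop)
So 1925/211 = [9; 8, 8, 1, 2].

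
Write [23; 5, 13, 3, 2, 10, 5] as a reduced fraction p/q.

581944/25087

Using pₖ = aₖpₖ₋₁ + pₖ₋₂ and qₖ = aₖqₖ₋₁ + qₖ₋₂:
  k=0: a=23, p=23, q=1
  k=1: a=5, p=116, q=5
  k=2: a=13, p=1531, q=66
  k=3: a=3, p=4709, q=203
  k=4: a=2, p=10949, q=472
  k=5: a=10, p=114199, q=4923
  k=6: a=5, p=581944, q=25087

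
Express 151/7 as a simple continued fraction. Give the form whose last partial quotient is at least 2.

[21; 1, 1, 3]

151 = 21·7 + 4
7 = 1·4 + 3
4 = 1·3 + 1
3 = 3·1 + 0  (stop)
So 151/7 = [21; 1, 1, 3].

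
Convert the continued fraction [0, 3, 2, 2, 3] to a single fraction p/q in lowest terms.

17/58

Fold from the inside: start with 3/1.
  2 + 1/3 = 7/3
  2 + 3/7 = 17/7
  3 + 7/17 = 58/17
  0 + 17/58 = 17/58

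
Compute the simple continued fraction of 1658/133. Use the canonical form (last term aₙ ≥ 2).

[12; 2, 6, 1, 8]

1658 = 12*133 + 62
133 = 2*62 + 9
62 = 6*9 + 8
9 = 1*8 + 1
8 = 8*1 + 0  (stop)
So 1658/133 = [12; 2, 6, 1, 8].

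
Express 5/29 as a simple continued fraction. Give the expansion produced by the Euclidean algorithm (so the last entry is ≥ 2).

[0; 5, 1, 4]

5 = 0·29 + 5
29 = 5·5 + 4
5 = 1·4 + 1
4 = 4·1 + 0  (stop)
So 5/29 = [0; 5, 1, 4].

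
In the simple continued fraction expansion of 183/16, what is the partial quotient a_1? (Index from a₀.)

183 = 11·16 + 7   →  a_0 = 11
16 = 2·7 + 2   →  a_1 = 2

2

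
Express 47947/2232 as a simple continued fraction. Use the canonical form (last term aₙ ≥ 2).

[21; 2, 13, 9, 9]

47947 = 21*2232 + 1075
2232 = 2*1075 + 82
1075 = 13*82 + 9
82 = 9*9 + 1
9 = 9*1 + 0  (stop)
So 47947/2232 = [21; 2, 13, 9, 9].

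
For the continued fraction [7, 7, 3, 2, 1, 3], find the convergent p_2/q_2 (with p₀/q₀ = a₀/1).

Using pₖ = aₖpₖ₋₁ + pₖ₋₂, qₖ = aₖqₖ₋₁ + qₖ₋₂ (with p₋₁=1, p₋₂=0, q₋₁=0, q₋₂=1):
  k=0: a=7, p=7, q=1
  k=1: a=7, p=50, q=7
  k=2: a=3, p=157, q=22

157/22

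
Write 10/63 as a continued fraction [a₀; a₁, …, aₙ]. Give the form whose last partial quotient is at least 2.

[0; 6, 3, 3]

10 = 0×63 + 10
63 = 6×10 + 3
10 = 3×3 + 1
3 = 3×1 + 0  (stop)
So 10/63 = [0; 6, 3, 3].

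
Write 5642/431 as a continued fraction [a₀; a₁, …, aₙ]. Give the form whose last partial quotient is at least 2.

[13; 11, 19, 2]

5642 = 13*431 + 39
431 = 11*39 + 2
39 = 19*2 + 1
2 = 2*1 + 0  (stop)
So 5642/431 = [13; 11, 19, 2].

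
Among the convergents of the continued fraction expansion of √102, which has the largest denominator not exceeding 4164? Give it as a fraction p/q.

20401/2020

√102 = [10; 10, 20, …] (period length 2).
Convergents:
  p_0/q_0 = 10/1
  p_1/q_1 = 101/10
  p_2/q_2 = 2030/201
  p_3/q_3 = 20401/2020
  p_4/q_4 = 410050/40601
q_3 = 2020 ≤ 4164 < 40601 = q_4, so the answer is 20401/2020.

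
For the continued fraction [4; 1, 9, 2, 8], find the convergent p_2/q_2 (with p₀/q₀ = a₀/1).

49/10

Using pₖ = aₖpₖ₋₁ + pₖ₋₂, qₖ = aₖqₖ₋₁ + qₖ₋₂ (with p₋₁=1, p₋₂=0, q₋₁=0, q₋₂=1):
  k=0: a=4, p=4, q=1
  k=1: a=1, p=5, q=1
  k=2: a=9, p=49, q=10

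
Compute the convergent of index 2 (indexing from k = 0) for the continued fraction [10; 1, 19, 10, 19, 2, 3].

219/20

Using pₖ = aₖpₖ₋₁ + pₖ₋₂, qₖ = aₖqₖ₋₁ + qₖ₋₂ (with p₋₁=1, p₋₂=0, q₋₁=0, q₋₂=1):
  k=0: a=10, p=10, q=1
  k=1: a=1, p=11, q=1
  k=2: a=19, p=219, q=20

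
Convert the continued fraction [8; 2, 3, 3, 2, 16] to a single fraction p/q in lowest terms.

Fold from the inside: start with 16/1.
  2 + 1/16 = 33/16
  3 + 16/33 = 115/33
  3 + 33/115 = 378/115
  2 + 115/378 = 871/378
  8 + 378/871 = 7346/871

7346/871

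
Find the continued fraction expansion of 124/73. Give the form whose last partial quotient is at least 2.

124 = 1·73 + 51
73 = 1·51 + 22
51 = 2·22 + 7
22 = 3·7 + 1
7 = 7·1 + 0  (stop)
So 124/73 = [1; 1, 2, 3, 7].

[1; 1, 2, 3, 7]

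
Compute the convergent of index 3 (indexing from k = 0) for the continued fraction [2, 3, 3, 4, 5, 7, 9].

99/43

Using pₖ = aₖpₖ₋₁ + pₖ₋₂, qₖ = aₖqₖ₋₁ + qₖ₋₂ (with p₋₁=1, p₋₂=0, q₋₁=0, q₋₂=1):
  k=0: a=2, p=2, q=1
  k=1: a=3, p=7, q=3
  k=2: a=3, p=23, q=10
  k=3: a=4, p=99, q=43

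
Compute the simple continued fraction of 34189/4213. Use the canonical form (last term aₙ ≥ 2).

[8; 8, 1, 2, 5, 4, 7]

34189 = 8×4213 + 485
4213 = 8×485 + 333
485 = 1×333 + 152
333 = 2×152 + 29
152 = 5×29 + 7
29 = 4×7 + 1
7 = 7×1 + 0  (stop)
So 34189/4213 = [8; 8, 1, 2, 5, 4, 7].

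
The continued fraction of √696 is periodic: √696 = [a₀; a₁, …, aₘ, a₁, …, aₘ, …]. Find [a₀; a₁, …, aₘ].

[26; 2, 1, 1, 1, 1, 1, 2, 52]

a₀ = ⌊√696⌋ = 26.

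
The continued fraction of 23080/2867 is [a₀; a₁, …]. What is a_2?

1

23080 = 8·2867 + 144   →  a_0 = 8
2867 = 19·144 + 131   →  a_1 = 19
144 = 1·131 + 13   →  a_2 = 1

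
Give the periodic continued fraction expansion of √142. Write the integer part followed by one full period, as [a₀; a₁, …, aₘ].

a₀ = ⌊√142⌋ = 11.
With m₀=0, d₀=1 and mₖ₊₁ = dₖaₖ − mₖ, dₖ₊₁ = (n − mₖ₊₁²)/dₖ, aₖ₊₁ = ⌊(a₀+mₖ₊₁)/dₖ₊₁⌋:
  k=1: m=11, d=21, a=1
  k=2: m=10, d=2, a=10
  k=3: m=10, d=21, a=1
  k=4: m=11, d=1, a=22
d=1 and a=2a₀=22 at k=4, so the next step gives (m, d) = (11, 21) again — its k=1 value — and the period has length 4.

[11; 1, 10, 1, 22]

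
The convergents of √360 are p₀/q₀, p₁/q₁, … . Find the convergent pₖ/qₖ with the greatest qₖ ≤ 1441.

√360 = [18; 1, 36, …] (period length 2).
Convergents:
  p_0/q_0 = 18/1
  p_1/q_1 = 19/1
  p_2/q_2 = 702/37
  p_3/q_3 = 721/38
  p_4/q_4 = 26658/1405
  p_5/q_5 = 27379/1443
q_4 = 1405 ≤ 1441 < 1443 = q_5, so the answer is 26658/1405.

26658/1405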